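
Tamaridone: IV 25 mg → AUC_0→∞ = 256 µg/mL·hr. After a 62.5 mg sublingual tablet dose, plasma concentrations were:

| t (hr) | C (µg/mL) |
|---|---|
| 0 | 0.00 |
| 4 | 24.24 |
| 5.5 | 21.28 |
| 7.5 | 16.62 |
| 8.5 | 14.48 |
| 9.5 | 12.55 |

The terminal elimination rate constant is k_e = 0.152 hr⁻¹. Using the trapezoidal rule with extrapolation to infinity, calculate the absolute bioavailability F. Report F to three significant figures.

Trapezoidal AUC_0→9.5 (sublingual tablet):
  [0→4]: (0.00+24.24)/2 × 4 = 48.48
  [4→5.5]: (24.24+21.28)/2 × 1.5 = 34.14
  [5.5→7.5]: (21.28+16.62)/2 × 2 = 37.9
  [7.5→8.5]: (16.62+14.48)/2 × 1 = 15.55
  [8.5→9.5]: (14.48+12.55)/2 × 1 = 13.515
  Sum = 149.585 µg/mL·hr
Tail: C_last/k_e = 12.55/0.152 = 82.566
AUC_0→∞ (sublingual tablet) = 149.585 + 82.566 = 232.151 µg/mL·hr
F = (AUC_ev/D_ev)/(AUC_iv/D_iv) = (232.151/62.5)/(256/25) = 3.714416/10.24 = 0.3627

F = 0.363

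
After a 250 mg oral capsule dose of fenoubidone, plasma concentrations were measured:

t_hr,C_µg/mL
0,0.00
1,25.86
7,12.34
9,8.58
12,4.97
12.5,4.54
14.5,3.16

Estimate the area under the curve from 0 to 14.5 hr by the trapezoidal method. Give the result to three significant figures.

Trapezoidal AUC_0→14.5:
  [0→1]: (0.00+25.86)/2 × 1 = 12.93
  [1→7]: (25.86+12.34)/2 × 6 = 114.6
  [7→9]: (12.34+8.58)/2 × 2 = 20.92
  [9→12]: (8.58+4.97)/2 × 3 = 20.325
  [12→12.5]: (4.97+4.54)/2 × 0.5 = 2.3775
  [12.5→14.5]: (4.54+3.16)/2 × 2 = 7.7
  Sum = 178.8525 µg/mL·hr

AUC = 179 µg/mL·hr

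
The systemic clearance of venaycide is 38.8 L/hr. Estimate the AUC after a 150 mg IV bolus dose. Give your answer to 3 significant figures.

AUC = 3.87 mg/L·hr

AUC_0→∞ = Dose_iv / CL
        = 150 / 38.8 = 3.86598 mg/L·hr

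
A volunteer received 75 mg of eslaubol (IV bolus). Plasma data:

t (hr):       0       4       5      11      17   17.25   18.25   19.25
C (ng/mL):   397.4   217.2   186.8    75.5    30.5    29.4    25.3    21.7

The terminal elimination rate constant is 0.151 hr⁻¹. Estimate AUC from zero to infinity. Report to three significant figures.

Trapezoidal AUC_0→19.25:
  [0→4]: (397.4+217.2)/2 × 4 = 1229.2
  [4→5]: (217.2+186.8)/2 × 1 = 202.0
  [5→11]: (186.8+75.5)/2 × 6 = 786.9
  [11→17]: (75.5+30.5)/2 × 6 = 318.0
  [17→17.25]: (30.5+29.4)/2 × 0.25 = 7.4875
  [17.25→18.25]: (29.4+25.3)/2 × 1 = 27.35
  [18.25→19.25]: (25.3+21.7)/2 × 1 = 23.5
  Sum = 2594.4375 ng/mL·hr
Extrapolated tail: C_last / k_e = 21.7 / 0.151 = 143.709
AUC_0→∞ = 2594.4375 + 143.709 = 2738.1465 ng/mL·hr

AUC = 2740 ng/mL·hr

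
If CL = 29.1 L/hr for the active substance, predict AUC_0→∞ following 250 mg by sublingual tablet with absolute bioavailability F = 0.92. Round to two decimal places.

AUC = 7.90 mg/L·hr

AUC_0→∞ = F × Dose / CL
        = 0.92 × 250 / 29.1 = 7.90378 mg/L·hr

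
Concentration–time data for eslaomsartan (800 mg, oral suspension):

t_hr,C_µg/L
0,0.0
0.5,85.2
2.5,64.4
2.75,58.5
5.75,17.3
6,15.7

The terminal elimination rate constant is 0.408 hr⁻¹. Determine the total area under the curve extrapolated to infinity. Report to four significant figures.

Trapezoidal AUC_0→6:
  [0→0.5]: (0.0+85.2)/2 × 0.5 = 21.3
  [0.5→2.5]: (85.2+64.4)/2 × 2 = 149.6
  [2.5→2.75]: (64.4+58.5)/2 × 0.25 = 15.3625
  [2.75→5.75]: (58.5+17.3)/2 × 3 = 113.7
  [5.75→6]: (17.3+15.7)/2 × 0.25 = 4.125
  Sum = 304.0875 µg/L·hr
Extrapolated tail: C_last / k_e = 15.7 / 0.408 = 38.480
AUC_0→∞ = 304.0875 + 38.480 = 342.5675 µg/L·hr

AUC = 342.6 µg/L·hr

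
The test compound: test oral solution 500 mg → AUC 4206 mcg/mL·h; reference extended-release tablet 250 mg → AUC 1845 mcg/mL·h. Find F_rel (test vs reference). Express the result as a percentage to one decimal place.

F_rel = 114.0%

F_rel = (AUC_test/D_test) / (AUC_ref/D_ref)
      = (4206/500) / (1845/250)
      = 8.412 / 7.38 = 1.1398 = 113.98%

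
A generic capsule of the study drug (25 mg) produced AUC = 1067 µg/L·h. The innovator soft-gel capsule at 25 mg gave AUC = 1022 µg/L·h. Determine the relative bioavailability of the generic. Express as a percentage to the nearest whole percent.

F_rel = (AUC_test/D_test) / (AUC_ref/D_ref)
      = (1067/25) / (1022/25)
      = 42.68 / 40.88 = 1.0440 = 104.40%

F_rel = 104%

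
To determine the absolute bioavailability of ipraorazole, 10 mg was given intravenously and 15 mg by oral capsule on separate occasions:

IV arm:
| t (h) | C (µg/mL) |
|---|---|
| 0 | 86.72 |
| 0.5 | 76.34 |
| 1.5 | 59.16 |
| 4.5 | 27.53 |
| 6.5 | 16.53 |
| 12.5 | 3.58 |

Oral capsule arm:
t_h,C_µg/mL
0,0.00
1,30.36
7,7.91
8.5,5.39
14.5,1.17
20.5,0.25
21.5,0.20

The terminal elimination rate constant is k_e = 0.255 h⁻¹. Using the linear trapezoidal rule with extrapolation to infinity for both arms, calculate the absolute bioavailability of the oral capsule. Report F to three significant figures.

F = 0.308

Trapezoidal AUC_0→12.5 (IV):
  [0→0.5]: (86.72+76.34)/2 × 0.5 = 40.765
  [0.5→1.5]: (76.34+59.16)/2 × 1 = 67.75
  [1.5→4.5]: (59.16+27.53)/2 × 3 = 130.035
  [4.5→6.5]: (27.53+16.53)/2 × 2 = 44.06
  [6.5→12.5]: (16.53+3.58)/2 × 6 = 60.33
  Sum = 342.94 µg/mL·h
IV tail: 3.58/0.255 = 14.039; AUC_iv,0→∞ = 342.94 + 14.039 = 356.979 µg/mL·h
Trapezoidal AUC_0→21.5 (oral capsule):
  [0→1]: (0.00+30.36)/2 × 1 = 15.18
  [1→7]: (30.36+7.91)/2 × 6 = 114.81
  [7→8.5]: (7.91+5.39)/2 × 1.5 = 9.975
  [8.5→14.5]: (5.39+1.17)/2 × 6 = 19.68
  [14.5→20.5]: (1.17+0.25)/2 × 6 = 4.26
  [20.5→21.5]: (0.25+0.20)/2 × 1 = 0.225
  Sum = 164.13 µg/mL·h
oral capsule tail: 0.20/0.255 = 0.784; AUC_ev,0→∞ = 164.13 + 0.784 = 164.914 µg/mL·h
F = (AUC_ev/D_ev)/(AUC_iv/D_iv) = (164.914/15)/(356.979/10) = 10.9943/35.6979 = 0.3080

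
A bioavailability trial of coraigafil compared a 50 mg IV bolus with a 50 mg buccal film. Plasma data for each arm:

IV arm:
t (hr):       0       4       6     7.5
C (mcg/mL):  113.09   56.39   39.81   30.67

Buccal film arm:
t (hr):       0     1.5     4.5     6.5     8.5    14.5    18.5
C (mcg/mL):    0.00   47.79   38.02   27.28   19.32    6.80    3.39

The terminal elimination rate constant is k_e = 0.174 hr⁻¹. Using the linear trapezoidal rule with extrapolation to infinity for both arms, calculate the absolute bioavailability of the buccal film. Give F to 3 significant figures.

Trapezoidal AUC_0→7.5 (IV):
  [0→4]: (113.09+56.39)/2 × 4 = 338.96
  [4→6]: (56.39+39.81)/2 × 2 = 96.2
  [6→7.5]: (39.81+30.67)/2 × 1.5 = 52.86
  Sum = 488.02 mcg/mL·hr
IV tail: 30.67/0.174 = 176.264; AUC_iv,0→∞ = 488.02 + 176.264 = 664.284 mcg/mL·hr
Trapezoidal AUC_0→18.5 (buccal film):
  [0→1.5]: (0.00+47.79)/2 × 1.5 = 35.8425
  [1.5→4.5]: (47.79+38.02)/2 × 3 = 128.715
  [4.5→6.5]: (38.02+27.28)/2 × 2 = 65.3
  [6.5→8.5]: (27.28+19.32)/2 × 2 = 46.6
  [8.5→14.5]: (19.32+6.80)/2 × 6 = 78.36
  [14.5→18.5]: (6.80+3.39)/2 × 4 = 20.38
  Sum = 375.1975 mcg/mL·hr
buccal film tail: 3.39/0.174 = 19.483; AUC_ev,0→∞ = 375.1975 + 19.483 = 394.6805 mcg/mL·hr
F = (AUC_ev/D_ev)/(AUC_iv/D_iv) = (394.6805/50)/(664.284/50) = 7.89361/13.28568 = 0.5941

F = 0.594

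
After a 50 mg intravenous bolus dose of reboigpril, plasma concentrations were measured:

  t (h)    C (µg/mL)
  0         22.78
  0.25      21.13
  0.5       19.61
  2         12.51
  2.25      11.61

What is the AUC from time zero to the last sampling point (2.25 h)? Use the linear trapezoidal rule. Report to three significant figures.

Trapezoidal AUC_0→2.25:
  [0→0.25]: (22.78+21.13)/2 × 0.25 = 5.48875
  [0.25→0.5]: (21.13+19.61)/2 × 0.25 = 5.0925
  [0.5→2]: (19.61+12.51)/2 × 1.5 = 24.09
  [2→2.25]: (12.51+11.61)/2 × 0.25 = 3.015
  Sum = 37.68625 µg/mL·h

AUC = 37.7 µg/mL·h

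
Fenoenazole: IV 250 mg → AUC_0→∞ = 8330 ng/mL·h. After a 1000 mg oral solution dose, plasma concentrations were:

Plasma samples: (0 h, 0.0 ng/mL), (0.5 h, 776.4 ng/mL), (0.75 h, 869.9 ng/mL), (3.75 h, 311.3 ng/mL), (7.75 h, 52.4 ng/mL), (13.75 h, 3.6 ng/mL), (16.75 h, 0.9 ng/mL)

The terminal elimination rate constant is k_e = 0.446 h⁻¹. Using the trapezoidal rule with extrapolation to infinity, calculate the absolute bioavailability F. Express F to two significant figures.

F = 0.092

Trapezoidal AUC_0→16.75 (oral solution):
  [0→0.5]: (0.0+776.4)/2 × 0.5 = 194.1
  [0.5→0.75]: (776.4+869.9)/2 × 0.25 = 205.7875
  [0.75→3.75]: (869.9+311.3)/2 × 3 = 1771.8
  [3.75→7.75]: (311.3+52.4)/2 × 4 = 727.4
  [7.75→13.75]: (52.4+3.6)/2 × 6 = 168.0
  [13.75→16.75]: (3.6+0.9)/2 × 3 = 6.75
  Sum = 3073.8375 ng/mL·h
Tail: C_last/k_e = 0.9/0.446 = 2.018
AUC_0→∞ (oral solution) = 3073.8375 + 2.018 = 3075.8555 ng/mL·h
F = (AUC_ev/D_ev)/(AUC_iv/D_iv) = (3075.8555/1000)/(8330/250) = 3.0758555/33.32 = 0.0923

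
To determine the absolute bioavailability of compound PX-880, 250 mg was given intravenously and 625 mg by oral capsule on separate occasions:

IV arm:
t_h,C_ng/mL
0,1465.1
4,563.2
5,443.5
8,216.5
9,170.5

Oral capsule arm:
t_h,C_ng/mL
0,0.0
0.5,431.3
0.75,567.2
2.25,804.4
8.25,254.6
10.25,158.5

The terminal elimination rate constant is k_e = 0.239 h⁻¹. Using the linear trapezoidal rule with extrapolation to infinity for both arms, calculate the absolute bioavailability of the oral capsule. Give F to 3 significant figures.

Trapezoidal AUC_0→9 (IV):
  [0→4]: (1465.1+563.2)/2 × 4 = 4056.6
  [4→5]: (563.2+443.5)/2 × 1 = 503.35
  [5→8]: (443.5+216.5)/2 × 3 = 990.0
  [8→9]: (216.5+170.5)/2 × 1 = 193.5
  Sum = 5743.45 ng/mL·h
IV tail: 170.5/0.239 = 713.389; AUC_iv,0→∞ = 5743.45 + 713.389 = 6456.839 ng/mL·h
Trapezoidal AUC_0→10.25 (oral capsule):
  [0→0.5]: (0.0+431.3)/2 × 0.5 = 107.825
  [0.5→0.75]: (431.3+567.2)/2 × 0.25 = 124.8125
  [0.75→2.25]: (567.2+804.4)/2 × 1.5 = 1028.7
  [2.25→8.25]: (804.4+254.6)/2 × 6 = 3177.0
  [8.25→10.25]: (254.6+158.5)/2 × 2 = 413.1
  Sum = 4851.4375 ng/mL·h
oral capsule tail: 158.5/0.239 = 663.180; AUC_ev,0→∞ = 4851.4375 + 663.180 = 5514.6175 ng/mL·h
F = (AUC_ev/D_ev)/(AUC_iv/D_iv) = (5514.6175/625)/(6456.839/250) = 8.823388/25.827356 = 0.3416

F = 0.342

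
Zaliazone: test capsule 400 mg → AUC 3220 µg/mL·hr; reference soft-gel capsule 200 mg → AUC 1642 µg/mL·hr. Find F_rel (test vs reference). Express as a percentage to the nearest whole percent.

F_rel = 98%

F_rel = (AUC_test/D_test) / (AUC_ref/D_ref)
      = (3220/400) / (1642/200)
      = 8.05 / 8.21 = 0.9805 = 98.05%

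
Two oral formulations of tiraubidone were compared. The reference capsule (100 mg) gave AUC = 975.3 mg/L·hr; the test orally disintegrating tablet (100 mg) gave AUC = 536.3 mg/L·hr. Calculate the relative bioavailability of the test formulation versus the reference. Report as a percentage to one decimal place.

F_rel = 55.0%

F_rel = (AUC_test/D_test) / (AUC_ref/D_ref)
      = (536.3/100) / (975.3/100)
      = 5.363 / 9.753 = 0.5499 = 54.99%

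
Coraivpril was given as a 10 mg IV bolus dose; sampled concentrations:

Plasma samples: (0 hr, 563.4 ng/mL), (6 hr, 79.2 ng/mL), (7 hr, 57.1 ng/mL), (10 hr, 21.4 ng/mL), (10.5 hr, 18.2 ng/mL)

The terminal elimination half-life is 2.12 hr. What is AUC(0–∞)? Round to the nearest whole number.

AUC = 2179 ng/mL·hr

Trapezoidal AUC_0→10.5:
  [0→6]: (563.4+79.2)/2 × 6 = 1927.8
  [6→7]: (79.2+57.1)/2 × 1 = 68.15
  [7→10]: (57.1+21.4)/2 × 3 = 117.75
  [10→10.5]: (21.4+18.2)/2 × 0.5 = 9.9
  Sum = 2123.6 ng/mL·hr
k_e = ln2 / t½ = 0.693147 / 2.12 = 0.3270 hr^-1
Extrapolated tail: C_last / k_e = 18.2 / 0.327 = 55.657
AUC_0→∞ = 2123.6 + 55.657 = 2179.257 ng/mL·hr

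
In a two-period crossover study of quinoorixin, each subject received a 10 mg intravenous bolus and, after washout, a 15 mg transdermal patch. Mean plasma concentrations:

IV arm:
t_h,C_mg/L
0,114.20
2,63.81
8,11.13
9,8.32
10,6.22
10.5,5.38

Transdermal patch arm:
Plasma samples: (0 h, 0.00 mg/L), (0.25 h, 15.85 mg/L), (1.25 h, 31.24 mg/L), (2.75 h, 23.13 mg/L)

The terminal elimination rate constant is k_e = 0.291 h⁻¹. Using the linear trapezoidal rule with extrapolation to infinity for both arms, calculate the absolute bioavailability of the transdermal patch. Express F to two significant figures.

F = 0.22

Trapezoidal AUC_0→10.5 (IV):
  [0→2]: (114.20+63.81)/2 × 2 = 178.01
  [2→8]: (63.81+11.13)/2 × 6 = 224.82
  [8→9]: (11.13+8.32)/2 × 1 = 9.725
  [9→10]: (8.32+6.22)/2 × 1 = 7.27
  [10→10.5]: (6.22+5.38)/2 × 0.5 = 2.9
  Sum = 422.725 mg/L·h
IV tail: 5.38/0.291 = 18.488; AUC_iv,0→∞ = 422.725 + 18.488 = 441.213 mg/L·h
Trapezoidal AUC_0→2.75 (transdermal patch):
  [0→0.25]: (0.00+15.85)/2 × 0.25 = 1.98125
  [0.25→1.25]: (15.85+31.24)/2 × 1 = 23.545
  [1.25→2.75]: (31.24+23.13)/2 × 1.5 = 40.7775
  Sum = 66.30375 mg/L·h
transdermal patch tail: 23.13/0.291 = 79.485; AUC_ev,0→∞ = 66.30375 + 79.485 = 145.78875 mg/L·h
F = (AUC_ev/D_ev)/(AUC_iv/D_iv) = (145.78875/15)/(441.213/10) = 9.71925/44.1213 = 0.2203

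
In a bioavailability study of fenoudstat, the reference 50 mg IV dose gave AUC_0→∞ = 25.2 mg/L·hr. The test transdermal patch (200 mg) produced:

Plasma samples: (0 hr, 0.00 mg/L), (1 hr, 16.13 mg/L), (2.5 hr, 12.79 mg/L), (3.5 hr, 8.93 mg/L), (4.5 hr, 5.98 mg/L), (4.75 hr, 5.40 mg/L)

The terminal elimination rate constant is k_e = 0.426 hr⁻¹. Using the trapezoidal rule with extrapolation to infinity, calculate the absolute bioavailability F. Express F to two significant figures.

F = 0.62

Trapezoidal AUC_0→4.75 (transdermal patch):
  [0→1]: (0.00+16.13)/2 × 1 = 8.065
  [1→2.5]: (16.13+12.79)/2 × 1.5 = 21.69
  [2.5→3.5]: (12.79+8.93)/2 × 1 = 10.86
  [3.5→4.5]: (8.93+5.98)/2 × 1 = 7.455
  [4.5→4.75]: (5.98+5.40)/2 × 0.25 = 1.4225
  Sum = 49.4925 mg/L·hr
Tail: C_last/k_e = 5.40/0.426 = 12.676
AUC_0→∞ (transdermal patch) = 49.4925 + 12.676 = 62.1685 mg/L·hr
F = (AUC_ev/D_ev)/(AUC_iv/D_iv) = (62.1685/200)/(25.2/50) = 0.3108425/0.504 = 0.6168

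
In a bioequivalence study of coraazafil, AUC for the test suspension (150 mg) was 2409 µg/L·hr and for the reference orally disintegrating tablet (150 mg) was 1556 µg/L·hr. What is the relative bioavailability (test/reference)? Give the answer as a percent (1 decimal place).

F_rel = 154.8%

F_rel = (AUC_test/D_test) / (AUC_ref/D_ref)
      = (2409/150) / (1556/150)
      = 16.06 / 10.3733 = 1.5482 = 154.82%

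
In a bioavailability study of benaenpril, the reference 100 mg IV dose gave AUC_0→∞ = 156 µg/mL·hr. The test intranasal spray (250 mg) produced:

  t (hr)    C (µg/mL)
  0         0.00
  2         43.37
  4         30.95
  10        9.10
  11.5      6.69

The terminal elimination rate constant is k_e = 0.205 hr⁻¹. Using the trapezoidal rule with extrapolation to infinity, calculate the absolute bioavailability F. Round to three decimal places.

F = 0.724

Trapezoidal AUC_0→11.5 (intranasal spray):
  [0→2]: (0.00+43.37)/2 × 2 = 43.37
  [2→4]: (43.37+30.95)/2 × 2 = 74.32
  [4→10]: (30.95+9.10)/2 × 6 = 120.15
  [10→11.5]: (9.10+6.69)/2 × 1.5 = 11.8425
  Sum = 249.6825 µg/mL·hr
Tail: C_last/k_e = 6.69/0.205 = 32.634
AUC_0→∞ (intranasal spray) = 249.6825 + 32.634 = 282.3165 µg/mL·hr
F = (AUC_ev/D_ev)/(AUC_iv/D_iv) = (282.3165/250)/(156/100) = 1.129266/1.56 = 0.7239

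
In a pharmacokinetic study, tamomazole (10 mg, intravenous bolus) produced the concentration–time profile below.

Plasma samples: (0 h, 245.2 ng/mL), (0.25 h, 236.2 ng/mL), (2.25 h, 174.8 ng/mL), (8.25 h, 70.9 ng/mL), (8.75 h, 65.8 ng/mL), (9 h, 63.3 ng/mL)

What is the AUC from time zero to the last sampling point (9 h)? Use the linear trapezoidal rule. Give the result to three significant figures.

Trapezoidal AUC_0→9:
  [0→0.25]: (245.2+236.2)/2 × 0.25 = 60.175
  [0.25→2.25]: (236.2+174.8)/2 × 2 = 411.0
  [2.25→8.25]: (174.8+70.9)/2 × 6 = 737.1
  [8.25→8.75]: (70.9+65.8)/2 × 0.5 = 34.175
  [8.75→9]: (65.8+63.3)/2 × 0.25 = 16.1375
  Sum = 1258.5875 ng/mL·h

AUC = 1260 ng/mL·h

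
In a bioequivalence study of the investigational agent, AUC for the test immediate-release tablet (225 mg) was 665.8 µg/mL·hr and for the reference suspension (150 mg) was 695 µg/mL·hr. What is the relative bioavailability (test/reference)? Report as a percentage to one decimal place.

F_rel = (AUC_test/D_test) / (AUC_ref/D_ref)
      = (665.8/225) / (695/150)
      = 2.95911 / 4.63333 = 0.6387 = 63.87%

F_rel = 63.9%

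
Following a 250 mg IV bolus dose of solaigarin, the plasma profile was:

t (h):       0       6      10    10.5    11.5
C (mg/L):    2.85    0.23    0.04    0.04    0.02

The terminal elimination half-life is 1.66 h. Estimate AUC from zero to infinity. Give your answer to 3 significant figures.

Trapezoidal AUC_0→11.5:
  [0→6]: (2.85+0.23)/2 × 6 = 9.24
  [6→10]: (0.23+0.04)/2 × 4 = 0.54
  [10→10.5]: (0.04+0.04)/2 × 0.5 = 0.02
  [10.5→11.5]: (0.04+0.02)/2 × 1 = 0.03
  Sum = 9.83 mg/L·h
k_e = ln2 / t½ = 0.693147 / 1.66 = 0.4176 h^-1
Extrapolated tail: C_last / k_e = 0.02 / 0.4176 = 0.048
AUC_0→∞ = 9.83 + 0.048 = 9.878 mg/L·h

AUC = 9.88 mg/L·h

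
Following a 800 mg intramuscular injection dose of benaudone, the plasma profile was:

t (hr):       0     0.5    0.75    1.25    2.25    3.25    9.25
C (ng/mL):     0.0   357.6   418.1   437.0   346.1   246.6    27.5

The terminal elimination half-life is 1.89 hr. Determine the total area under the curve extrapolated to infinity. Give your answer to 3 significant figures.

Trapezoidal AUC_0→9.25:
  [0→0.5]: (0.0+357.6)/2 × 0.5 = 89.4
  [0.5→0.75]: (357.6+418.1)/2 × 0.25 = 96.9625
  [0.75→1.25]: (418.1+437.0)/2 × 0.5 = 213.775
  [1.25→2.25]: (437.0+346.1)/2 × 1 = 391.55
  [2.25→3.25]: (346.1+246.6)/2 × 1 = 296.35
  [3.25→9.25]: (246.6+27.5)/2 × 6 = 822.3
  Sum = 1910.3375 ng/mL·hr
k_e = ln2 / t½ = 0.693147 / 1.89 = 0.3667 hr^-1
Extrapolated tail: C_last / k_e = 27.5 / 0.3667 = 74.993
AUC_0→∞ = 1910.3375 + 74.993 = 1985.3305 ng/mL·hr

AUC = 1990 ng/mL·hr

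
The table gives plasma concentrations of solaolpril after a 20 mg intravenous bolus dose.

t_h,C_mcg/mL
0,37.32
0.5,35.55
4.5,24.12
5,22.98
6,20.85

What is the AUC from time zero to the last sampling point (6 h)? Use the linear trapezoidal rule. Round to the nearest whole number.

Trapezoidal AUC_0→6:
  [0→0.5]: (37.32+35.55)/2 × 0.5 = 18.2175
  [0.5→4.5]: (35.55+24.12)/2 × 4 = 119.34
  [4.5→5]: (24.12+22.98)/2 × 0.5 = 11.775
  [5→6]: (22.98+20.85)/2 × 1 = 21.915
  Sum = 171.2475 mcg/mL·h

AUC = 171 mcg/mL·h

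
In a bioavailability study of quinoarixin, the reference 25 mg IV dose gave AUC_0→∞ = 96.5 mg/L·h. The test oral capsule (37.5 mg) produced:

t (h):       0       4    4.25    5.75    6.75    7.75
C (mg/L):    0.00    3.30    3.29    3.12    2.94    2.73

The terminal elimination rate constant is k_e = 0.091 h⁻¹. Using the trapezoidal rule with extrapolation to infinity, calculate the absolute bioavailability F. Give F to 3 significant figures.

Trapezoidal AUC_0→7.75 (oral capsule):
  [0→4]: (0.00+3.30)/2 × 4 = 6.6
  [4→4.25]: (3.30+3.29)/2 × 0.25 = 0.82375
  [4.25→5.75]: (3.29+3.12)/2 × 1.5 = 4.8075
  [5.75→6.75]: (3.12+2.94)/2 × 1 = 3.03
  [6.75→7.75]: (2.94+2.73)/2 × 1 = 2.835
  Sum = 18.09625 mg/L·h
Tail: C_last/k_e = 2.73/0.091 = 30.000
AUC_0→∞ (oral capsule) = 18.09625 + 30.000 = 48.09625 mg/L·h
F = (AUC_ev/D_ev)/(AUC_iv/D_iv) = (48.09625/37.5)/(96.5/25) = 1.28257/3.86 = 0.3323

F = 0.332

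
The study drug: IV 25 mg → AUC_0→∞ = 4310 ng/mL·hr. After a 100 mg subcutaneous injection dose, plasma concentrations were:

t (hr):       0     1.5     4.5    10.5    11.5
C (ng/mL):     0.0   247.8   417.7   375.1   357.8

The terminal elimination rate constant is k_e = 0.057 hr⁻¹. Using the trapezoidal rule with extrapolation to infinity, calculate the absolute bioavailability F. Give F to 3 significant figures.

F = 0.592

Trapezoidal AUC_0→11.5 (subcutaneous injection):
  [0→1.5]: (0.0+247.8)/2 × 1.5 = 185.85
  [1.5→4.5]: (247.8+417.7)/2 × 3 = 998.25
  [4.5→10.5]: (417.7+375.1)/2 × 6 = 2378.4
  [10.5→11.5]: (375.1+357.8)/2 × 1 = 366.45
  Sum = 3928.95 ng/mL·hr
Tail: C_last/k_e = 357.8/0.057 = 6277.193
AUC_0→∞ (subcutaneous injection) = 3928.95 + 6277.193 = 10206.143 ng/mL·hr
F = (AUC_ev/D_ev)/(AUC_iv/D_iv) = (10206.143/100)/(4310/25) = 102.06143/172.4 = 0.5920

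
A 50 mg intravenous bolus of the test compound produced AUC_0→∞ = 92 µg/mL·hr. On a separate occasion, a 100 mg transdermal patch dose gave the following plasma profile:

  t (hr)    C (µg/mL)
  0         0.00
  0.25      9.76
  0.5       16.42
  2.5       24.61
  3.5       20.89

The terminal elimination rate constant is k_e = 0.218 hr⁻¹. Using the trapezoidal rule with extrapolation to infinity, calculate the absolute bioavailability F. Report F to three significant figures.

Trapezoidal AUC_0→3.5 (transdermal patch):
  [0→0.25]: (0.00+9.76)/2 × 0.25 = 1.22
  [0.25→0.5]: (9.76+16.42)/2 × 0.25 = 3.2725
  [0.5→2.5]: (16.42+24.61)/2 × 2 = 41.03
  [2.5→3.5]: (24.61+20.89)/2 × 1 = 22.75
  Sum = 68.2725 µg/mL·hr
Tail: C_last/k_e = 20.89/0.218 = 95.826
AUC_0→∞ (transdermal patch) = 68.2725 + 95.826 = 164.0985 µg/mL·hr
F = (AUC_ev/D_ev)/(AUC_iv/D_iv) = (164.0985/100)/(92/50) = 1.640985/1.84 = 0.8918

F = 0.892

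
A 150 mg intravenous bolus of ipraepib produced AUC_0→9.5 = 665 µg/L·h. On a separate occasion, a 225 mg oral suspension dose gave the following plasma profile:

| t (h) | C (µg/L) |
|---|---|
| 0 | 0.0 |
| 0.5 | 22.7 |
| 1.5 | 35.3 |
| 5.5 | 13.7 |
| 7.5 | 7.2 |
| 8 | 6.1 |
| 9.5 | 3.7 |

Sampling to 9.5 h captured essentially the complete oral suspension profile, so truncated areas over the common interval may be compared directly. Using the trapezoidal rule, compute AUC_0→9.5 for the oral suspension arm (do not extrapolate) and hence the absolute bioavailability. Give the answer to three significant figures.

F = 0.165

Trapezoidal AUC_0→9.5 (oral suspension):
  [0→0.5]: (0.0+22.7)/2 × 0.5 = 5.675
  [0.5→1.5]: (22.7+35.3)/2 × 1 = 29.0
  [1.5→5.5]: (35.3+13.7)/2 × 4 = 98.0
  [5.5→7.5]: (13.7+7.2)/2 × 2 = 20.9
  [7.5→8]: (7.2+6.1)/2 × 0.5 = 3.325
  [8→9.5]: (6.1+3.7)/2 × 1.5 = 7.35
  Sum = 164.25 µg/L·h
F = (AUC_ev/D_ev)/(AUC_iv/D_iv) = (164.25/225)/(665/150) = 0.73/4.43333 = 0.1647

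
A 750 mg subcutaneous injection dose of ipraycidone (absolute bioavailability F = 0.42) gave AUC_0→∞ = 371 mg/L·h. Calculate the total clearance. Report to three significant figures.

CL = F × Dose / AUC_0→∞
   = 0.42 × 750 / 371 = 0.849057 L/h

CL = 0.849 L/h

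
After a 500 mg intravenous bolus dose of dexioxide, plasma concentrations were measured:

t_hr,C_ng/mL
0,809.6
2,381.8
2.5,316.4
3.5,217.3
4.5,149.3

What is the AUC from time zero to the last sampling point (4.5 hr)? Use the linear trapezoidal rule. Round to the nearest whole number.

AUC = 1816 ng/mL·hr

Trapezoidal AUC_0→4.5:
  [0→2]: (809.6+381.8)/2 × 2 = 1191.4
  [2→2.5]: (381.8+316.4)/2 × 0.5 = 174.55
  [2.5→3.5]: (316.4+217.3)/2 × 1 = 266.85
  [3.5→4.5]: (217.3+149.3)/2 × 1 = 183.3
  Sum = 1816.1 ng/mL·hr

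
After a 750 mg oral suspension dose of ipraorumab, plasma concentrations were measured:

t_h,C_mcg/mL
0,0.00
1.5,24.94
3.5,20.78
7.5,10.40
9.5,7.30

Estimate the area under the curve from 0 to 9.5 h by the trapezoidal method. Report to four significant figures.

AUC = 144.5 mcg/mL·h

Trapezoidal AUC_0→9.5:
  [0→1.5]: (0.00+24.94)/2 × 1.5 = 18.705
  [1.5→3.5]: (24.94+20.78)/2 × 2 = 45.72
  [3.5→7.5]: (20.78+10.40)/2 × 4 = 62.36
  [7.5→9.5]: (10.40+7.30)/2 × 2 = 17.7
  Sum = 144.485 mcg/mL·h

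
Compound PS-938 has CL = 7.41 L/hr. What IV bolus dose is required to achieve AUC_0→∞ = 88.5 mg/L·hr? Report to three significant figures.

Dose = 656 mg

Dose_iv = CL × AUC_0→∞
     = 7.41 × 88.5 = 655.785 mg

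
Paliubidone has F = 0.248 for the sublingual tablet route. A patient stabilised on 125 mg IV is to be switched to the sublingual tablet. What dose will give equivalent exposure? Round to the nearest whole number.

D_sublingual = 504 mg

For equal systemic exposure: F × D_ev = D_iv
D_ev = D_iv / F = 125 / 0.248 = 504.032 mg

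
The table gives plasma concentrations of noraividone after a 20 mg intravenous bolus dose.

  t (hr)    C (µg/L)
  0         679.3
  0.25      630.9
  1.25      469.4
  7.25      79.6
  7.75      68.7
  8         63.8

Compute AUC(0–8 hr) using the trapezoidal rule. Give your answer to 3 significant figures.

AUC = 2410 µg/L·hr

Trapezoidal AUC_0→8:
  [0→0.25]: (679.3+630.9)/2 × 0.25 = 163.775
  [0.25→1.25]: (630.9+469.4)/2 × 1 = 550.15
  [1.25→7.25]: (469.4+79.6)/2 × 6 = 1647.0
  [7.25→7.75]: (79.6+68.7)/2 × 0.5 = 37.075
  [7.75→8]: (68.7+63.8)/2 × 0.25 = 16.5625
  Sum = 2414.5625 µg/L·hr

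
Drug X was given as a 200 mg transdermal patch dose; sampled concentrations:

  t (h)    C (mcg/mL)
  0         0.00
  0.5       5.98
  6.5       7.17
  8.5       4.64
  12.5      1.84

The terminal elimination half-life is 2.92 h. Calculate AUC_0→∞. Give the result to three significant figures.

Trapezoidal AUC_0→12.5:
  [0→0.5]: (0.00+5.98)/2 × 0.5 = 1.495
  [0.5→6.5]: (5.98+7.17)/2 × 6 = 39.45
  [6.5→8.5]: (7.17+4.64)/2 × 2 = 11.81
  [8.5→12.5]: (4.64+1.84)/2 × 4 = 12.96
  Sum = 65.715 mcg/mL·h
k_e = ln2 / t½ = 0.693147 / 2.92 = 0.2374 h^-1
Extrapolated tail: C_last / k_e = 1.84 / 0.2374 = 7.751
AUC_0→∞ = 65.715 + 7.751 = 73.466 mcg/mL·h

AUC = 73.5 mcg/mL·h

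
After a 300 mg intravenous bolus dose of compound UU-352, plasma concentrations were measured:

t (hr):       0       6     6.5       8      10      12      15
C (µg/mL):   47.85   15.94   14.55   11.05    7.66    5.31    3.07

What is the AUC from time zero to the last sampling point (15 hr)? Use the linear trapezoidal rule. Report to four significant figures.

Trapezoidal AUC_0→15:
  [0→6]: (47.85+15.94)/2 × 6 = 191.37
  [6→6.5]: (15.94+14.55)/2 × 0.5 = 7.6225
  [6.5→8]: (14.55+11.05)/2 × 1.5 = 19.2
  [8→10]: (11.05+7.66)/2 × 2 = 18.71
  [10→12]: (7.66+5.31)/2 × 2 = 12.97
  [12→15]: (5.31+3.07)/2 × 3 = 12.57
  Sum = 262.4425 µg/mL·hr

AUC = 262.4 µg/mL·hr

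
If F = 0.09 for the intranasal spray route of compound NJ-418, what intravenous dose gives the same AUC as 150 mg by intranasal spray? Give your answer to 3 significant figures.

Systemic exposure from an extravascular dose = F × D_ev, so the equivalent IV dose is F × D_ev.
D_iv = F × D_ev = 0.09 × 150 = 13.5 mg

D_iv = 13.5 mg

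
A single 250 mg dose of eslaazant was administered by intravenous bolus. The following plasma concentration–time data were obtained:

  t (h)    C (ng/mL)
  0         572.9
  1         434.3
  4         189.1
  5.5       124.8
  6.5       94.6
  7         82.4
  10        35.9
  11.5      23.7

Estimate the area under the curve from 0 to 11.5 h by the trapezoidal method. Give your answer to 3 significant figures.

Trapezoidal AUC_0→11.5:
  [0→1]: (572.9+434.3)/2 × 1 = 503.6
  [1→4]: (434.3+189.1)/2 × 3 = 935.1
  [4→5.5]: (189.1+124.8)/2 × 1.5 = 235.425
  [5.5→6.5]: (124.8+94.6)/2 × 1 = 109.7
  [6.5→7]: (94.6+82.4)/2 × 0.5 = 44.25
  [7→10]: (82.4+35.9)/2 × 3 = 177.45
  [10→11.5]: (35.9+23.7)/2 × 1.5 = 44.7
  Sum = 2050.225 ng/mL·h

AUC = 2050 ng/mL·h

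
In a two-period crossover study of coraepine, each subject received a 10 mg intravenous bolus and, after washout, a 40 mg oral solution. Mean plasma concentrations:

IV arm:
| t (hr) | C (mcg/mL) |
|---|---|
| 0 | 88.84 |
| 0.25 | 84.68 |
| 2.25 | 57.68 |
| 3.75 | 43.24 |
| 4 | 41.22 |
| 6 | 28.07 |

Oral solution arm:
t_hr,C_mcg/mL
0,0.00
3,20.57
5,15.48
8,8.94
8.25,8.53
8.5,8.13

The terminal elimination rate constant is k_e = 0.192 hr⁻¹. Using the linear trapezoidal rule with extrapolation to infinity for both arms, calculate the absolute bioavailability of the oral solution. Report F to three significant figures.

Trapezoidal AUC_0→6 (IV):
  [0→0.25]: (88.84+84.68)/2 × 0.25 = 21.69
  [0.25→2.25]: (84.68+57.68)/2 × 2 = 142.36
  [2.25→3.75]: (57.68+43.24)/2 × 1.5 = 75.69
  [3.75→4]: (43.24+41.22)/2 × 0.25 = 10.5575
  [4→6]: (41.22+28.07)/2 × 2 = 69.29
  Sum = 319.5875 mcg/mL·hr
IV tail: 28.07/0.192 = 146.198; AUC_iv,0→∞ = 319.5875 + 146.198 = 465.7855 mcg/mL·hr
Trapezoidal AUC_0→8.5 (oral solution):
  [0→3]: (0.00+20.57)/2 × 3 = 30.855
  [3→5]: (20.57+15.48)/2 × 2 = 36.05
  [5→8]: (15.48+8.94)/2 × 3 = 36.63
  [8→8.25]: (8.94+8.53)/2 × 0.25 = 2.18375
  [8.25→8.5]: (8.53+8.13)/2 × 0.25 = 2.0825
  Sum = 107.80125 mcg/mL·hr
oral solution tail: 8.13/0.192 = 42.344; AUC_ev,0→∞ = 107.80125 + 42.344 = 150.14525 mcg/mL·hr
F = (AUC_ev/D_ev)/(AUC_iv/D_iv) = (150.14525/40)/(465.7855/10) = 3.75363/46.57855 = 0.0806

F = 0.0806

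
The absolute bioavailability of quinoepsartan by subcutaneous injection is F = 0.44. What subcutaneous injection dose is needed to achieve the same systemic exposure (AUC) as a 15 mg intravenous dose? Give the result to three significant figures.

D_subcutaneous = 34.1 mg

For equal systemic exposure: F × D_ev = D_iv
D_ev = D_iv / F = 15 / 0.44 = 34.0909 mg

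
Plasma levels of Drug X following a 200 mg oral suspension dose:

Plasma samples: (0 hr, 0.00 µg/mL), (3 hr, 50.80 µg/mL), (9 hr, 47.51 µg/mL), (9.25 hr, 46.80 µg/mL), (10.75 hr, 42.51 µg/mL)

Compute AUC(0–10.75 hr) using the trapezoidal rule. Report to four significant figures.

AUC = 449.9 µg/mL·hr

Trapezoidal AUC_0→10.75:
  [0→3]: (0.00+50.80)/2 × 3 = 76.2
  [3→9]: (50.80+47.51)/2 × 6 = 294.93
  [9→9.25]: (47.51+46.80)/2 × 0.25 = 11.78875
  [9.25→10.75]: (46.80+42.51)/2 × 1.5 = 66.9825
  Sum = 449.90125 µg/mL·hr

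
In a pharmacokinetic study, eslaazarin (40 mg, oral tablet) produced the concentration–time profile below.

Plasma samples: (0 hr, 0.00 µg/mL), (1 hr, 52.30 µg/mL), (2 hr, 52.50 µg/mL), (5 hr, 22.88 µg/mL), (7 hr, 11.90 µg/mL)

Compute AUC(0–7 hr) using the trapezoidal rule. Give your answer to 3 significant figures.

Trapezoidal AUC_0→7:
  [0→1]: (0.00+52.30)/2 × 1 = 26.15
  [1→2]: (52.30+52.50)/2 × 1 = 52.4
  [2→5]: (52.50+22.88)/2 × 3 = 113.07
  [5→7]: (22.88+11.90)/2 × 2 = 34.78
  Sum = 226.4 µg/mL·hr

AUC = 226 µg/mL·hr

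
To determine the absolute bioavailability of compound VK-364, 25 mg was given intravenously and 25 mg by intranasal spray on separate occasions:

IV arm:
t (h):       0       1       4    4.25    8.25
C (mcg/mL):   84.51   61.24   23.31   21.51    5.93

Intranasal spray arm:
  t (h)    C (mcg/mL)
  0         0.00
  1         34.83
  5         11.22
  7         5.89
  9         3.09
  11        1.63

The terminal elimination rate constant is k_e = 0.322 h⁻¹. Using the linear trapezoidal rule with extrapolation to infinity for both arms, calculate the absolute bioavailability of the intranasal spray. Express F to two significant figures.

F = 0.52

Trapezoidal AUC_0→8.25 (IV):
  [0→1]: (84.51+61.24)/2 × 1 = 72.875
  [1→4]: (61.24+23.31)/2 × 3 = 126.825
  [4→4.25]: (23.31+21.51)/2 × 0.25 = 5.6025
  [4.25→8.25]: (21.51+5.93)/2 × 4 = 54.88
  Sum = 260.1825 mcg/mL·h
IV tail: 5.93/0.322 = 18.416; AUC_iv,0→∞ = 260.1825 + 18.416 = 278.5985 mcg/mL·h
Trapezoidal AUC_0→11 (intranasal spray):
  [0→1]: (0.00+34.83)/2 × 1 = 17.415
  [1→5]: (34.83+11.22)/2 × 4 = 92.1
  [5→7]: (11.22+5.89)/2 × 2 = 17.11
  [7→9]: (5.89+3.09)/2 × 2 = 8.98
  [9→11]: (3.09+1.63)/2 × 2 = 4.72
  Sum = 140.325 mcg/mL·h
intranasal spray tail: 1.63/0.322 = 5.062; AUC_ev,0→∞ = 140.325 + 5.062 = 145.387 mcg/mL·h
F = (AUC_ev/D_ev)/(AUC_iv/D_iv) = (145.387/25)/(278.5985/25) = 5.81548/11.14394 = 0.5219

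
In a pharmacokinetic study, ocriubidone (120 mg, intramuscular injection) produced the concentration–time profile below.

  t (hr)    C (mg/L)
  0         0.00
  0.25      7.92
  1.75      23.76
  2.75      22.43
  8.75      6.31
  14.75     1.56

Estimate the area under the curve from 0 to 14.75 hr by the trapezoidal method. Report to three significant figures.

AUC = 158 mg/L·hr

Trapezoidal AUC_0→14.75:
  [0→0.25]: (0.00+7.92)/2 × 0.25 = 0.99
  [0.25→1.75]: (7.92+23.76)/2 × 1.5 = 23.76
  [1.75→2.75]: (23.76+22.43)/2 × 1 = 23.095
  [2.75→8.75]: (22.43+6.31)/2 × 6 = 86.22
  [8.75→14.75]: (6.31+1.56)/2 × 6 = 23.61
  Sum = 157.675 mg/L·hr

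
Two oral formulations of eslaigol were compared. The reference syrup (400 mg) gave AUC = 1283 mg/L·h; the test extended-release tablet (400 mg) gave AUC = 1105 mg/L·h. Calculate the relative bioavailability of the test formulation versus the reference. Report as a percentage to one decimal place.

F_rel = (AUC_test/D_test) / (AUC_ref/D_ref)
      = (1105/400) / (1283/400)
      = 2.7625 / 3.2075 = 0.8613 = 86.13%

F_rel = 86.1%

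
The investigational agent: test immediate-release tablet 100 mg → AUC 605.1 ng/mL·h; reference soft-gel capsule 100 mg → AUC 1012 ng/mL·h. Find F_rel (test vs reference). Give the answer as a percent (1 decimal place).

F_rel = (AUC_test/D_test) / (AUC_ref/D_ref)
      = (605.1/100) / (1012/100)
      = 6.051 / 10.12 = 0.5979 = 59.79%

F_rel = 59.8%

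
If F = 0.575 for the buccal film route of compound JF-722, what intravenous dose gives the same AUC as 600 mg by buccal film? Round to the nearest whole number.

D_iv = 345 mg

Systemic exposure from an extravascular dose = F × D_ev, so the equivalent IV dose is F × D_ev.
D_iv = F × D_ev = 0.575 × 600 = 345 mg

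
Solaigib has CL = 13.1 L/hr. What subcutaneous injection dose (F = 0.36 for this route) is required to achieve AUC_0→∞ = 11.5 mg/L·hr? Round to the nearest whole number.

Dose = 418 mg

Dose = CL × AUC_0→∞ / F
     = 13.1 × 11.5 / 0.36 = 418.472 mg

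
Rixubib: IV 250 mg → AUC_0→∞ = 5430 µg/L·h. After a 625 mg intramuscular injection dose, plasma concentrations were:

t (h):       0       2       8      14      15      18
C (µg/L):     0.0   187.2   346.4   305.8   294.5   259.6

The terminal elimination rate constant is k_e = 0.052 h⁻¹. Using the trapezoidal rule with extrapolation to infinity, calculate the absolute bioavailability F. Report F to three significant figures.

Trapezoidal AUC_0→18 (intramuscular injection):
  [0→2]: (0.0+187.2)/2 × 2 = 187.2
  [2→8]: (187.2+346.4)/2 × 6 = 1600.8
  [8→14]: (346.4+305.8)/2 × 6 = 1956.6
  [14→15]: (305.8+294.5)/2 × 1 = 300.15
  [15→18]: (294.5+259.6)/2 × 3 = 831.15
  Sum = 4875.9 µg/L·h
Tail: C_last/k_e = 259.6/0.052 = 4992.308
AUC_0→∞ (intramuscular injection) = 4875.9 + 4992.308 = 9868.208 µg/L·h
F = (AUC_ev/D_ev)/(AUC_iv/D_iv) = (9868.208/625)/(5430/250) = 15.7891/21.72 = 0.7269

F = 0.727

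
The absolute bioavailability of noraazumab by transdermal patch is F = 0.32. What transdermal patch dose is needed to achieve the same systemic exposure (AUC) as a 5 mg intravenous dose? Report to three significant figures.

D_transdermal = 15.6 mg

For equal systemic exposure: F × D_ev = D_iv
D_ev = D_iv / F = 5 / 0.32 = 15.625 mg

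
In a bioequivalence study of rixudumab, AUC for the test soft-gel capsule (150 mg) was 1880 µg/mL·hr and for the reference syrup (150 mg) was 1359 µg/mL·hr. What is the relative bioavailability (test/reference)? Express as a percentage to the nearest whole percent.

F_rel = 138%

F_rel = (AUC_test/D_test) / (AUC_ref/D_ref)
      = (1880/150) / (1359/150)
      = 12.5333 / 9.06 = 1.3834 = 138.34%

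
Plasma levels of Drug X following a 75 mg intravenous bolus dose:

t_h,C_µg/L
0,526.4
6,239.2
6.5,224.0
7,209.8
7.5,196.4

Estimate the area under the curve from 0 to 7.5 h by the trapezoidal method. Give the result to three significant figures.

Trapezoidal AUC_0→7.5:
  [0→6]: (526.4+239.2)/2 × 6 = 2296.8
  [6→6.5]: (239.2+224.0)/2 × 0.5 = 115.8
  [6.5→7]: (224.0+209.8)/2 × 0.5 = 108.45
  [7→7.5]: (209.8+196.4)/2 × 0.5 = 101.55
  Sum = 2622.6 µg/L·h

AUC = 2620 µg/L·h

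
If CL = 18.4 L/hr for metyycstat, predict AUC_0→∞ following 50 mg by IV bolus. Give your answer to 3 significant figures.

AUC_0→∞ = Dose_iv / CL
        = 50 / 18.4 = 2.71739 mg/L·hr

AUC = 2.72 mg/L·hr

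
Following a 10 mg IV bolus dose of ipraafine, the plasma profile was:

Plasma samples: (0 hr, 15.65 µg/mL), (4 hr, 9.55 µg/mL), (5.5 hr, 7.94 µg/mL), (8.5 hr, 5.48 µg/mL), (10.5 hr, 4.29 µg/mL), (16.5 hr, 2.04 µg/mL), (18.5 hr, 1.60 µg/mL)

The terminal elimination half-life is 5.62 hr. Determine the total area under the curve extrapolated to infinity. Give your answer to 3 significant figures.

AUC = 129 µg/mL·hr

Trapezoidal AUC_0→18.5:
  [0→4]: (15.65+9.55)/2 × 4 = 50.4
  [4→5.5]: (9.55+7.94)/2 × 1.5 = 13.1175
  [5.5→8.5]: (7.94+5.48)/2 × 3 = 20.13
  [8.5→10.5]: (5.48+4.29)/2 × 2 = 9.77
  [10.5→16.5]: (4.29+2.04)/2 × 6 = 18.99
  [16.5→18.5]: (2.04+1.60)/2 × 2 = 3.64
  Sum = 116.0475 µg/mL·hr
k_e = ln2 / t½ = 0.693147 / 5.62 = 0.1233 hr^-1
Extrapolated tail: C_last / k_e = 1.60 / 0.1233 = 12.976
AUC_0→∞ = 116.0475 + 12.976 = 129.0235 µg/mL·hr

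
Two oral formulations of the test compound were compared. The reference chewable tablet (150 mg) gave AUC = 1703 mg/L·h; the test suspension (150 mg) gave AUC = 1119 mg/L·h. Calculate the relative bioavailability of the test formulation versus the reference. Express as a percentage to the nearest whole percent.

F_rel = 66%

F_rel = (AUC_test/D_test) / (AUC_ref/D_ref)
      = (1119/150) / (1703/150)
      = 7.46 / 11.3533 = 0.6571 = 65.71%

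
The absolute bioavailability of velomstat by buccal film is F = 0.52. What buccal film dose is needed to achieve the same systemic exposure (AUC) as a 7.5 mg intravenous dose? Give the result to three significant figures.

For equal systemic exposure: F × D_ev = D_iv
D_ev = D_iv / F = 7.5 / 0.52 = 14.4231 mg

D_buccal = 14.4 mg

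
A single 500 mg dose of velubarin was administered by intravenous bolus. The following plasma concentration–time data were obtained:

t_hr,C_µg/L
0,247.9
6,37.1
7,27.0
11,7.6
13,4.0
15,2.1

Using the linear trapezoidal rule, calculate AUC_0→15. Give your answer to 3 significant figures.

AUC = 974 µg/L·hr

Trapezoidal AUC_0→15:
  [0→6]: (247.9+37.1)/2 × 6 = 855.0
  [6→7]: (37.1+27.0)/2 × 1 = 32.05
  [7→11]: (27.0+7.6)/2 × 4 = 69.2
  [11→13]: (7.6+4.0)/2 × 2 = 11.6
  [13→15]: (4.0+2.1)/2 × 2 = 6.1
  Sum = 973.95 µg/L·hr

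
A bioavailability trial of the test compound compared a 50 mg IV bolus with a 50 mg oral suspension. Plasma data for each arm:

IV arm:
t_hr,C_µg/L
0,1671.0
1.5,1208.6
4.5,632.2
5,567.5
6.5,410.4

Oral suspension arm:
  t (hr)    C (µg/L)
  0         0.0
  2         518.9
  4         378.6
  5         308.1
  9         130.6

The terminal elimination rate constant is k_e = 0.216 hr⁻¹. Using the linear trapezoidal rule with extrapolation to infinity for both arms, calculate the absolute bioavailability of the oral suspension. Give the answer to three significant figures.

Trapezoidal AUC_0→6.5 (IV):
  [0→1.5]: (1671.0+1208.6)/2 × 1.5 = 2159.7
  [1.5→4.5]: (1208.6+632.2)/2 × 3 = 2761.2
  [4.5→5]: (632.2+567.5)/2 × 0.5 = 299.925
  [5→6.5]: (567.5+410.4)/2 × 1.5 = 733.425
  Sum = 5954.25 µg/L·hr
IV tail: 410.4/0.216 = 1900.000; AUC_iv,0→∞ = 5954.25 + 1900.000 = 7854.25 µg/L·hr
Trapezoidal AUC_0→9 (oral suspension):
  [0→2]: (0.0+518.9)/2 × 2 = 518.9
  [2→4]: (518.9+378.6)/2 × 2 = 897.5
  [4→5]: (378.6+308.1)/2 × 1 = 343.35
  [5→9]: (308.1+130.6)/2 × 4 = 877.4
  Sum = 2637.15 µg/L·hr
oral suspension tail: 130.6/0.216 = 604.630; AUC_ev,0→∞ = 2637.15 + 604.630 = 3241.78 µg/L·hr
F = (AUC_ev/D_ev)/(AUC_iv/D_iv) = (3241.78/50)/(7854.25/50) = 64.8356/157.085 = 0.4127

F = 0.413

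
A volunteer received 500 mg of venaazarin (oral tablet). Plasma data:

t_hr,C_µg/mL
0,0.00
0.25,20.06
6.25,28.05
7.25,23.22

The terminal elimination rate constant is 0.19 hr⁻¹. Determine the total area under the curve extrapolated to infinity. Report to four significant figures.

AUC = 294.7 µg/mL·hr

Trapezoidal AUC_0→7.25:
  [0→0.25]: (0.00+20.06)/2 × 0.25 = 2.5075
  [0.25→6.25]: (20.06+28.05)/2 × 6 = 144.33
  [6.25→7.25]: (28.05+23.22)/2 × 1 = 25.635
  Sum = 172.4725 µg/mL·hr
Extrapolated tail: C_last / k_e = 23.22 / 0.19 = 122.211
AUC_0→∞ = 172.4725 + 122.211 = 294.6835 µg/mL·hr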